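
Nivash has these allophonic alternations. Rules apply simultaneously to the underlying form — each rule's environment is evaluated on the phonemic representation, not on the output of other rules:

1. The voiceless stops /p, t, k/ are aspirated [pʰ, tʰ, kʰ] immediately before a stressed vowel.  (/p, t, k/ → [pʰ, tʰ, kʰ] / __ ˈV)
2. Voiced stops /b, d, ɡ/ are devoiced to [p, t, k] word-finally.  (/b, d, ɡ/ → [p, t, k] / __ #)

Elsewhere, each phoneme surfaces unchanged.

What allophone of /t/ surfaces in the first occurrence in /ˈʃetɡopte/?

/t/ — between /e/ and /ɡ/; rule 1 does not apply here → [t].

[t]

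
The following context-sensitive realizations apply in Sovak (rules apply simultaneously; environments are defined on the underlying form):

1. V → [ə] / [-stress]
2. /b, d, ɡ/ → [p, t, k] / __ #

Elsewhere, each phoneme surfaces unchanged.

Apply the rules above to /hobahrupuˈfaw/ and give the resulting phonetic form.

[həbəhrəpəˈfaw]

/o/ meets the environment for rule 1 (in an unstressed syllable) → [ə].
/b/ (between /o/ and /a/) is in the target of rule 2 but the environment (word-finally) is not met → [b].
/a/ — between /b/ and /h/, in an unstressed syllable — surfaces as [ə] (rule 1).
Rule 1 applies to /u/ (between /r/ and /p/: in an unstressed syllable) → [ə].
Rule 1 applies to /u/ (between /p/ and /f/: in an unstressed syllable) → [ə].
/a/ — between /f/ and /w/; rule 1 does not apply here → [a].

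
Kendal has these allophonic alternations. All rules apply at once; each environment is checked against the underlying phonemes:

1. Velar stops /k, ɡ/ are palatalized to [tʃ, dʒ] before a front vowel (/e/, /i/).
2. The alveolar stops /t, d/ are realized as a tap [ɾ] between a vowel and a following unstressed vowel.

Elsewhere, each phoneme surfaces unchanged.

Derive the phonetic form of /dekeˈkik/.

/d/ — word-initial; rule 2 does not apply here → [d].
/e/ (between /d/ and /k/) is unaffected → [e].
Rule 1 applies to /k/ (between /e/ and /e/: before a front vowel) → [tʃ].
/e/ (between /k/ and /k/): no rule targets it → [e].
Rule 1 applies to /k/ (between /e/ and /i/: before a front vowel) → [tʃ].
/i/ (between /k/ and /k/) is unaffected → [i].
/k/ (word-final) fails the environment for rule 1, so it stays [k].

[detʃeˈtʃik]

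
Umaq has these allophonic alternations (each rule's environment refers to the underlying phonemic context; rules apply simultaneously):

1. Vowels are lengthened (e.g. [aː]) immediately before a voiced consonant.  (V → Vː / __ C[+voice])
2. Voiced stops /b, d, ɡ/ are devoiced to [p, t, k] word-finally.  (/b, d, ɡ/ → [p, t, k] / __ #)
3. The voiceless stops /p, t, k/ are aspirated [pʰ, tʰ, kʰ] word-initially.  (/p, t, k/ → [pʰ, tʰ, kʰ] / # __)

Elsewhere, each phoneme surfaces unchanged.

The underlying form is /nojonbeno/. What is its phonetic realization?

[noːjoːnbeːno]

/n/ stays [n].
/o/ meets the environment for rule 1 (before a voiced consonant) → [oː].
/j/ (between /o/ and /o/): no rule targets it → [j].
/o/ (between /j/ and /n/): before a voiced consonant, so rule 1 applies → [oː].
/n/ (between /o/ and /b/) is unaffected → [n].
/b/ (between /n/ and /e/) fails the environment for rule 2, so it stays [b].
/e/ — between /b/ and /n/, before a voiced consonant — surfaces as [eː] (rule 1).
/n/ stays [n].
/o/ (word-final) fails the environment for rule 1, so it stays [o].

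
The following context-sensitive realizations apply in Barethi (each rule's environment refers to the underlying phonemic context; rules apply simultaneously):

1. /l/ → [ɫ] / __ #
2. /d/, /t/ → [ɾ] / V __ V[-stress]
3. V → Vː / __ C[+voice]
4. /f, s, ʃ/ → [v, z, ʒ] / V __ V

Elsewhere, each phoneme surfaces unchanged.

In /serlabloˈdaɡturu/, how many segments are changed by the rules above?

Segments that undergo a rule: /e/ → [eː] (rule 3); /a/ → [aː] (rule 3); /o/ → [oː] (rule 3); /a/ → [aː] (rule 3); /u/ → [uː] (rule 3).
All other segments surface unchanged.

5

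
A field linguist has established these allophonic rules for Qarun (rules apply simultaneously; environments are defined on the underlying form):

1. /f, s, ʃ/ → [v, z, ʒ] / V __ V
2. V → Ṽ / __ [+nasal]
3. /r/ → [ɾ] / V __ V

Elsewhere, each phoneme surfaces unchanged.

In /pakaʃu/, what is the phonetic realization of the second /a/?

[a]

/a/ — between /k/ and /ʃ/; rule 2 does not apply here → [a].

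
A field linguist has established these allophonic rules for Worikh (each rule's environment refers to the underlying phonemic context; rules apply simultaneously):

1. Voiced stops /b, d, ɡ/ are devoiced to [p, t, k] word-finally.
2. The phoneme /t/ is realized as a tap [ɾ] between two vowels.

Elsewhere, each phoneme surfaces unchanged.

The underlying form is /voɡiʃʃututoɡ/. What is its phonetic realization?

/v/ (word-initial) is unaffected → [v].
/o/ (between /v/ and /ɡ/): no rule targets it → [o].
/ɡ/ — between /o/ and /i/; rule 1 does not apply here → [ɡ].
/i/ (between /ɡ/ and /ʃ/): no rule targets it → [i].
/ʃ/ (between /i/ and /ʃ/): no rule targets it → [ʃ].
/ʃ/ — not in any rule's target class → [ʃ].
/u/ (between /ʃ/ and /t/): no rule targets it → [u].
Rule 2 applies to /t/ (between /u/ and /u/: between two vowels) → [ɾ].
/u/ (between /t/ and /t/): no rule targets it → [u].
/t/ (between /u/ and /o/): between two vowels, so rule 2 applies → [ɾ].
/o/ stays [o].
Rule 1 applies to /ɡ/ (word-final: word-finally) → [k].

[voɡiʃʃuɾuɾok]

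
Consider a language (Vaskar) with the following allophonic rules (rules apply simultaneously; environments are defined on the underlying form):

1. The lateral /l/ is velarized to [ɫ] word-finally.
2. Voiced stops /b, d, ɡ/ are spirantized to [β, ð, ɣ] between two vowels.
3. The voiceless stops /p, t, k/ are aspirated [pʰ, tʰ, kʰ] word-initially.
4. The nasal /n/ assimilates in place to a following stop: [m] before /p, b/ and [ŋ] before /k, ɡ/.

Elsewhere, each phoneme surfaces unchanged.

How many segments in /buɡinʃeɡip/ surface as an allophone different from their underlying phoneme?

Segments that undergo a rule: /ɡ/ → [ɣ] (rule 2); /ɡ/ → [ɣ] (rule 2).
All other segments surface unchanged.

2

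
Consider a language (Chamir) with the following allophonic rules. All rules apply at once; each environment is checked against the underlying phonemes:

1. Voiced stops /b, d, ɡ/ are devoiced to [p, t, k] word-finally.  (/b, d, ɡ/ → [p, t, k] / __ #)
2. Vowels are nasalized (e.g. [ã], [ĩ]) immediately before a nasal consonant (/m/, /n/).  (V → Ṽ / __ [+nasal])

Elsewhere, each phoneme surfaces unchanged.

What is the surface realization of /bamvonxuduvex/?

[bãmvõnxuduvex]

/b/ — word-initial; rule 1 does not apply here → [b].
/a/ — between /b/ and /m/, before a nasal consonant — surfaces as [ã] (rule 2).
/o/ meets the environment for rule 2 (before a nasal consonant) → [õ].
/u/ (between /x/ and /d/): rule 2 targets it, but not before a nasal consonant → unchanged [u].
/d/ (between /u/ and /u/): rule 1 targets it, but not word-finally → unchanged [d].
/u/ (between /d/ and /v/) is in the target of rule 2 but the environment (before a nasal consonant) is not met → [u].
/e/ (between /v/ and /x/) fails the environment for rule 2, so it stays [e].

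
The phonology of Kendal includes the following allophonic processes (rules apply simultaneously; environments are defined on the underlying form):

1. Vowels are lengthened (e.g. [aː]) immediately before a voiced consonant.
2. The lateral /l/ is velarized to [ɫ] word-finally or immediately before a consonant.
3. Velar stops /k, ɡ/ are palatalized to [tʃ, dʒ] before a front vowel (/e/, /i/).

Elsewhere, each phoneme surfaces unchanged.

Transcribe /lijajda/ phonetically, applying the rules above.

/l/ (word-initial): rule 2 targets it, but not word-finally or immediately before a consonant → unchanged [l].
/i/ (between /l/ and /j/): before a voiced consonant, so rule 1 applies → [iː].
/j/ — not in any rule's target class → [j].
/a/ (between /j/ and /j/): before a voiced consonant, so rule 1 applies → [aː].
/j/ — not in any rule's target class → [j].
/d/ (between /j/ and /a/) is unaffected → [d].
/a/ (word-final) fails the environment for rule 1, so it stays [a].

[liːjaːjda]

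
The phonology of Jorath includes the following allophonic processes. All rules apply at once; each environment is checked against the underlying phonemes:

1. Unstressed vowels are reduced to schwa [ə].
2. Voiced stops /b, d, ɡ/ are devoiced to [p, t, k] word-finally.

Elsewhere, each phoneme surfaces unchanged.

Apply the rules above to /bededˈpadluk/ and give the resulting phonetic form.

[bədədˈpadlək]

/b/ (word-initial) fails the environment for rule 2, so it stays [b].
Rule 1 applies to /e/ (between /b/ and /d/: in an unstressed syllable) → [ə].
/d/ (between /e/ and /e/) is in the target of rule 2 but the environment (word-finally) is not met → [d].
/e/ (between /d/ and /d/): in an unstressed syllable, so rule 1 applies → [ə].
/d/ (between /e/ and /p/) fails the environment for rule 2, so it stays [d].
/p/ (between /d/ and /a/): no rule targets it → [p].
/a/ — between /p/ and /d/; rule 1 does not apply here → [a].
/d/ (between /a/ and /l/) is in the target of rule 2 but the environment (word-finally) is not met → [d].
/l/ (between /d/ and /u/): no rule targets it → [l].
Rule 1 applies to /u/ (between /l/ and /k/: in an unstressed syllable) → [ə].
/k/ — not in any rule's target class → [k].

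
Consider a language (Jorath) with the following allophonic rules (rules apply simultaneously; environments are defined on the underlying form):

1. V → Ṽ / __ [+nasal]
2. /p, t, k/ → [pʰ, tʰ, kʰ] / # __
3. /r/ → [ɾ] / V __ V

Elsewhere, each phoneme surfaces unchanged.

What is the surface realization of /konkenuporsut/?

/k/ — word-initial, word-initially — surfaces as [kʰ] (rule 2).
/o/ meets the environment for rule 1 (before a nasal consonant) → [õ].
/n/ stays [n].
/k/ (between /n/ and /e/) is in the target of rule 2 but the environment (word-initially) is not met → [k].
/e/ (between /k/ and /n/) occurs before a nasal consonant → [ẽ] by rule 1.
/n/ (between /e/ and /u/) is unaffected → [n].
/u/ (between /n/ and /p/) fails the environment for rule 1, so it stays [u].
/p/ (between /u/ and /o/) fails the environment for rule 2, so it stays [p].
/o/ — between /p/ and /r/; rule 1 does not apply here → [o].
/r/ (between /o/ and /s/): rule 3 targets it, but not between two vowels → unchanged [r].
/s/ (between /r/ and /u/): no rule targets it → [s].
/u/ — between /s/ and /t/; rule 1 does not apply here → [u].
/t/ (word-final) fails the environment for rule 2, so it stays [t].

[kʰõnkẽnuporsut]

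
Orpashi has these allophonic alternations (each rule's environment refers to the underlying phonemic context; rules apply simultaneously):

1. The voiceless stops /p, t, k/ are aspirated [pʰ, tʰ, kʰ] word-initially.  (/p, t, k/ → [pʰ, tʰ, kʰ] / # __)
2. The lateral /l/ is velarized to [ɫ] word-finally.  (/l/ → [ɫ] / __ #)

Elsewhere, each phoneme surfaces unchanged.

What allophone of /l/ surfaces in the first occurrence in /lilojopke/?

[l]

/l/ (word-initial) fails the environment for rule 2, so it stays [l].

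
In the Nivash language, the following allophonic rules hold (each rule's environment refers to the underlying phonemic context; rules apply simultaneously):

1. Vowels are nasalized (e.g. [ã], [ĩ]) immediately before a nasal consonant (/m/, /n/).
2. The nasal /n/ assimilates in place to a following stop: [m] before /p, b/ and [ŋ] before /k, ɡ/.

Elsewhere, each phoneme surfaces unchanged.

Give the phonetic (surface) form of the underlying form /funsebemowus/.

[fũnsebẽmowus]

/f/ (word-initial) is unaffected → [f].
Rule 1 applies to /u/ (between /f/ and /n/: before a nasal consonant) → [ũ].
/n/ (between /u/ and /s/) is in the target of rule 2 but the environment (before a labial or velar stop) is not met → [n].
/s/ (between /n/ and /e/) is unaffected → [s].
/e/ (between /s/ and /b/) fails the environment for rule 1, so it stays [e].
/b/ (between /e/ and /e/) is unaffected → [b].
/e/ — between /b/ and /m/, before a nasal consonant — surfaces as [ẽ] (rule 1).
/m/ — not in any rule's target class → [m].
/o/ — between /m/ and /w/; rule 1 does not apply here → [o].
/w/ stays [w].
/u/ (between /w/ and /s/): rule 1 targets it, but not before a nasal consonant → unchanged [u].
/s/ (word-final): no rule targets it → [s].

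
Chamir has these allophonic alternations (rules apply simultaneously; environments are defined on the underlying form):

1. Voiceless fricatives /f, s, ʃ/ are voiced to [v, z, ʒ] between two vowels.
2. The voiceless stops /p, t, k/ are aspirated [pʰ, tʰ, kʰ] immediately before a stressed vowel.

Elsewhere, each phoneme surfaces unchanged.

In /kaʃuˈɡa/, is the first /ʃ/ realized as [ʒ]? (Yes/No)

/ʃ/ meets the environment for rule 1 (between two vowels) → [ʒ].
The actual realization is [ʒ], which matches [ʒ].

Yes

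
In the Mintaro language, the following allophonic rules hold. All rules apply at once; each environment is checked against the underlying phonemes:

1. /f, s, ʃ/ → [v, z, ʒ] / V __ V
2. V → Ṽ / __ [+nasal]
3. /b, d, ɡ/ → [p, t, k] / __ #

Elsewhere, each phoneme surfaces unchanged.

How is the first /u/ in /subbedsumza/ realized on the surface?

[u]

/u/ (between /s/ and /b/): rule 2 targets it, but not before a nasal consonant → unchanged [u].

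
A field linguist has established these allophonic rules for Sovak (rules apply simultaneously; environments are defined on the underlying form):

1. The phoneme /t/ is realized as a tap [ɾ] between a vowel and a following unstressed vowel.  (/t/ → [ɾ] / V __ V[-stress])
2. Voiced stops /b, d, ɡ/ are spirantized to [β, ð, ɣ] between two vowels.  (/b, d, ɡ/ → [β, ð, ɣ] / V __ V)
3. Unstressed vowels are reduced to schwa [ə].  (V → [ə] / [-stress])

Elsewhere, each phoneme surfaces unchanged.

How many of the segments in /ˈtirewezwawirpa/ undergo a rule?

Segments that undergo a rule: /e/ → [ə] (rule 3); /e/ → [ə] (rule 3); /a/ → [ə] (rule 3); /i/ → [ə] (rule 3); /a/ → [ə] (rule 3).
All other segments surface unchanged.

5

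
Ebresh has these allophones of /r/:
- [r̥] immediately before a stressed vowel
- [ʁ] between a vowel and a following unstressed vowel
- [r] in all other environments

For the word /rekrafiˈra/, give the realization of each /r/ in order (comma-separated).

[r], [r], [r̥]

Occurrence 1 (position 1): no conditioning environment matches → elsewhere allophone [r].
Occurrence 2 (position 4): no conditioning environment matches → elsewhere allophone [r].
Occurrence 3 (position 8): immediately before a stressed vowel → [r̥].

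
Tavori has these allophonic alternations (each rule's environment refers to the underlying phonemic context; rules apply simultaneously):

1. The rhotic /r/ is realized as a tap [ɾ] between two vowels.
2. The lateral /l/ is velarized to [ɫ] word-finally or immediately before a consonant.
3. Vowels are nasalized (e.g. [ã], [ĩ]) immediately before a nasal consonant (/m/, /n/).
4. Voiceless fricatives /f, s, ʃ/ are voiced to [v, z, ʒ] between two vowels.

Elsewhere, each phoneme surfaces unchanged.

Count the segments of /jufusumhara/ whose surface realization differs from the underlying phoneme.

Segments that undergo a rule: /f/ → [v] (rule 4); /s/ → [z] (rule 4); /u/ → [ũ] (rule 3); /r/ → [ɾ] (rule 1).
All other segments surface unchanged.

4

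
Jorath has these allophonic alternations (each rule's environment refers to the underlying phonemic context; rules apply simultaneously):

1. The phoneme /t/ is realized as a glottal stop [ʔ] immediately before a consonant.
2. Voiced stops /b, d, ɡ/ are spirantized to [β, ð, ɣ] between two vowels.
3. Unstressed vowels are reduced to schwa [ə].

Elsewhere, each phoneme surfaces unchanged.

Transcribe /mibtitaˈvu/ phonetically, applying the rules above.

[məbtətəˈvu]

/m/ — not in any rule's target class → [m].
/i/ — between /m/ and /b/, in an unstressed syllable — surfaces as [ə] (rule 3).
/b/ (between /i/ and /t/) fails the environment for rule 2, so it stays [b].
/t/ (between /b/ and /i/) is in the target of rule 1 but the environment (immediately before a consonant) is not met → [t].
/i/ meets the environment for rule 3 (in an unstressed syllable) → [ə].
/t/ (between /i/ and /a/) is in the target of rule 1 but the environment (immediately before a consonant) is not met → [t].
/a/ meets the environment for rule 3 (in an unstressed syllable) → [ə].
/v/ (between /a/ and /u/): no rule targets it → [v].
/u/ (word-final) fails the environment for rule 3, so it stays [u].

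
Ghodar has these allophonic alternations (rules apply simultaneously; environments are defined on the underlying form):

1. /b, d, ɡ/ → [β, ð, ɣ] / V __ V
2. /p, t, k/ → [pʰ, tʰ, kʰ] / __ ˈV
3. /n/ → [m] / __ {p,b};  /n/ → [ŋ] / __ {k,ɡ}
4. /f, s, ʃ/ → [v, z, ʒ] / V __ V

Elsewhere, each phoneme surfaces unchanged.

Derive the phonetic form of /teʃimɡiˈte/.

[teʒimɡiˈtʰe]

/t/ (word-initial): rule 2 targets it, but not immediately before a stressed vowel → unchanged [t].
/ʃ/ — between /e/ and /i/, between two vowels — surfaces as [ʒ] (rule 4).
/ɡ/ (between /m/ and /i/) fails the environment for rule 1, so it stays [ɡ].
/t/ (between /i/ and /e/): immediately before a stressed vowel, so rule 2 applies → [tʰ].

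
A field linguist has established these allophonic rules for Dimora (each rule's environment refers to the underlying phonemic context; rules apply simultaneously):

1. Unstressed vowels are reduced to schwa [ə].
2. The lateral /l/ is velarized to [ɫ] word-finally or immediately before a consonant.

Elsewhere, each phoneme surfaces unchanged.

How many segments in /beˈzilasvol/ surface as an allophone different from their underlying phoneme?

4

Segments that undergo a rule: /e/ → [ə] (rule 1); /a/ → [ə] (rule 1); /o/ → [ə] (rule 1); /l/ → [ɫ] (rule 2).
All other segments surface unchanged.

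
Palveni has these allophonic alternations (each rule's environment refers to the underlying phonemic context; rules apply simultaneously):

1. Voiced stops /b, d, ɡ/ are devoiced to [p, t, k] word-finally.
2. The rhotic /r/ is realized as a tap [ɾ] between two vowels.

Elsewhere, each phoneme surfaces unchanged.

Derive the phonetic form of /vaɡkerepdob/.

/v/ — not in any rule's target class → [v].
/a/ stays [a].
/ɡ/ (between /a/ and /k/): rule 1 targets it, but not word-finally → unchanged [ɡ].
/k/ stays [k].
/e/ (between /k/ and /r/): no rule targets it → [e].
/r/ (between /e/ and /e/) occurs between two vowels → [ɾ] by rule 2.
/e/ (between /r/ and /p/) is unaffected → [e].
/p/ (between /e/ and /d/) is unaffected → [p].
/d/ (between /p/ and /o/) fails the environment for rule 1, so it stays [d].
/o/ — not in any rule's target class → [o].
/b/ — word-final, word-finally — surfaces as [p] (rule 1).

[vaɡkeɾepdop]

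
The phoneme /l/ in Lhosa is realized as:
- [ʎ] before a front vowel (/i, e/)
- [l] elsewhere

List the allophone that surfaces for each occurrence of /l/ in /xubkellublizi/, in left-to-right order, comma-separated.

Occurrence 1 (position 6): no conditioning environment matches → elsewhere allophone [l].
Occurrence 2 (position 7): no conditioning environment matches → elsewhere allophone [l].
Occurrence 3 (position 10): before a front vowel (/i, e/) → [ʎ].

[l], [l], [ʎ]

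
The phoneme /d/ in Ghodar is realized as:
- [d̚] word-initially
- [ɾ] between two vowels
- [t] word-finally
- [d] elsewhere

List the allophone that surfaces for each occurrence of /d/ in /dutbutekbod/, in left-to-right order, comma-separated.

Occurrence 1 (position 1): word-initially → [d̚].
Occurrence 2 (position 11): word-finally → [t].

[d̚], [t]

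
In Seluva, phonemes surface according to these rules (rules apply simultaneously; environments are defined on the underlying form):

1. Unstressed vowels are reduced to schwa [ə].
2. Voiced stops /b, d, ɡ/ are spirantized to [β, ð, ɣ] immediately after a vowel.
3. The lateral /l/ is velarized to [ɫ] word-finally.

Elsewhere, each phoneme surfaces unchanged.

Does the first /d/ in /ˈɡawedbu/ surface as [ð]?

Yes

/d/ (between /e/ and /b/): immediately after a vowel, so rule 2 applies → [ð].
The actual realization is [ð], which matches [ð].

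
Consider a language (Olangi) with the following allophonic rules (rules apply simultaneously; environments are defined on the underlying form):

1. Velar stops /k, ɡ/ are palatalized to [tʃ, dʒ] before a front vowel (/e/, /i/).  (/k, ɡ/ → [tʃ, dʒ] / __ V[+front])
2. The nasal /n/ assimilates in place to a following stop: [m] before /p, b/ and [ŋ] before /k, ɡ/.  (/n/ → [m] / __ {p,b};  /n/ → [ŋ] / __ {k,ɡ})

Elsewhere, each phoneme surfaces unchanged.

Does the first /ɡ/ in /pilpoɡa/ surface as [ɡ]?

Yes

/ɡ/ — between /o/ and /a/; rule 1 does not apply here → [ɡ].
The actual realization is [ɡ], which matches [ɡ].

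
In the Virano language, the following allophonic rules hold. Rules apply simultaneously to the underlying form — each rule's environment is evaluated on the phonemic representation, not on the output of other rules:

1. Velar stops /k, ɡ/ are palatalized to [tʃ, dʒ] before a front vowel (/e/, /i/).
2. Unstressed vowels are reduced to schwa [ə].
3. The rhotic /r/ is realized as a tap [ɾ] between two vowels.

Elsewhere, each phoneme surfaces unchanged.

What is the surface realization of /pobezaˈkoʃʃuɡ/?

/p/ (word-initial) is unaffected → [p].
/o/ (between /p/ and /b/): in an unstressed syllable, so rule 2 applies → [ə].
/b/ (between /o/ and /e/) is unaffected → [b].
/e/ (between /b/ and /z/) occurs in an unstressed syllable → [ə] by rule 2.
/z/ (between /e/ and /a/) is unaffected → [z].
/a/ — between /z/ and /k/, in an unstressed syllable — surfaces as [ə] (rule 2).
/k/ (between /a/ and /o/) fails the environment for rule 1, so it stays [k].
/o/ (between /k/ and /ʃ/) is in the target of rule 2 but the environment (in an unstressed syllable) is not met → [o].
/ʃ/ (between /o/ and /ʃ/) is unaffected → [ʃ].
/ʃ/ — not in any rule's target class → [ʃ].
Rule 2 applies to /u/ (between /ʃ/ and /ɡ/: in an unstressed syllable) → [ə].
/ɡ/ (word-final) is in the target of rule 1 but the environment (before a front vowel) is not met → [ɡ].

[pəbəzəˈkoʃʃəɡ]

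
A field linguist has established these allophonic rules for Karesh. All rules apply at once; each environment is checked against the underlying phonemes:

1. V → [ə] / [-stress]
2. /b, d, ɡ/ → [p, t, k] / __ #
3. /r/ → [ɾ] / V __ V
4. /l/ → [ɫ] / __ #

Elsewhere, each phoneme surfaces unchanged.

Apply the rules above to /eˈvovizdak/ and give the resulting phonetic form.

[əˈvovəzdək]

/e/ meets the environment for rule 1 (in an unstressed syllable) → [ə].
/v/ (between /e/ and /o/): no rule targets it → [v].
/o/ (between /v/ and /v/) fails the environment for rule 1, so it stays [o].
/v/ stays [v].
/i/ — between /v/ and /z/, in an unstressed syllable — surfaces as [ə] (rule 1).
/z/ stays [z].
/d/ (between /z/ and /a/) fails the environment for rule 2, so it stays [d].
/a/ — between /d/ and /k/, in an unstressed syllable — surfaces as [ə] (rule 1).
/k/ (word-final) is unaffected → [k].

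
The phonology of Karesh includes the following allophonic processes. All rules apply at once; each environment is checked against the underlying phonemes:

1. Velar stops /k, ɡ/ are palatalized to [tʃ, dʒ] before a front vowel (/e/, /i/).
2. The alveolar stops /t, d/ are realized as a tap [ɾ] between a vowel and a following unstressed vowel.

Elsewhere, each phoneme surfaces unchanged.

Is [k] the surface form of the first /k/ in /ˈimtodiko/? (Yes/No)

/k/ (between /i/ and /o/): rule 1 targets it, but not before a front vowel → unchanged [k].
The actual realization is [k], which matches [k].

Yes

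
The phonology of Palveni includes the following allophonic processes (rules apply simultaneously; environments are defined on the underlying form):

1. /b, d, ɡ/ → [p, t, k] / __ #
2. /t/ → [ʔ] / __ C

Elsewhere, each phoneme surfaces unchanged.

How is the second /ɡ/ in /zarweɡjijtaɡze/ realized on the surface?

[ɡ]

/ɡ/ — between /a/ and /z/; rule 1 does not apply here → [ɡ].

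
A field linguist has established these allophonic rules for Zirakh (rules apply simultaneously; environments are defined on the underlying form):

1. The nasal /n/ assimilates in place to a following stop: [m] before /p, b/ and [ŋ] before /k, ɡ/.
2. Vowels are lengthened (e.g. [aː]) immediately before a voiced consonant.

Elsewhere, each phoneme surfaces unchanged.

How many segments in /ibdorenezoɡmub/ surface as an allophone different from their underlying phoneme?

Segments that undergo a rule: /i/ → [iː] (rule 2); /o/ → [oː] (rule 2); /e/ → [eː] (rule 2); /e/ → [eː] (rule 2); /o/ → [oː] (rule 2); /u/ → [uː] (rule 2).
All other segments surface unchanged.

6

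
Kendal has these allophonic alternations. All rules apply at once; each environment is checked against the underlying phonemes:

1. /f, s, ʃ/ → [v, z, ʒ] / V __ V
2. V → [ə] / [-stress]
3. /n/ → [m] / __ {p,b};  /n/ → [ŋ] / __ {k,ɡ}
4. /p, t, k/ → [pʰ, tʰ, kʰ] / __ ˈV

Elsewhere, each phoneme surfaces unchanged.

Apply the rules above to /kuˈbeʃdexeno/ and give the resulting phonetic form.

[kəˈbeʃdəxənə]

/k/ (word-initial) is in the target of rule 4 but the environment (immediately before a stressed vowel) is not met → [k].
/u/ — between /k/ and /b/, in an unstressed syllable — surfaces as [ə] (rule 2).
/e/ — between /b/ and /ʃ/; rule 2 does not apply here → [e].
/ʃ/ (between /e/ and /d/): rule 1 targets it, but not between two vowels → unchanged [ʃ].
/e/ (between /d/ and /x/) occurs in an unstressed syllable → [ə] by rule 2.
/e/ (between /x/ and /n/) occurs in an unstressed syllable → [ə] by rule 2.
/n/ — between /e/ and /o/; rule 3 does not apply here → [n].
/o/ — word-final, in an unstressed syllable — surfaces as [ə] (rule 2).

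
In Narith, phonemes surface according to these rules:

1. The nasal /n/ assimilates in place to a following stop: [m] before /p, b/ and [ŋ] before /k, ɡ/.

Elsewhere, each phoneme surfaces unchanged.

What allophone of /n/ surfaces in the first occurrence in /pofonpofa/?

Rule 1 applies to /n/ (between /o/ and /p/: before a labial or velar stop) → [m].

[m]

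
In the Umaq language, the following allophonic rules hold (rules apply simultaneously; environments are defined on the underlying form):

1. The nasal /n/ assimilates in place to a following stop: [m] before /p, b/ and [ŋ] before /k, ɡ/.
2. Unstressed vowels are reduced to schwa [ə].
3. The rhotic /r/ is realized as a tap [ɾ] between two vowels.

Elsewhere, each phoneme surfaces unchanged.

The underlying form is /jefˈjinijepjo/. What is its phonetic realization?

[jəfˈjinəjəpjə]

/e/ meets the environment for rule 2 (in an unstressed syllable) → [ə].
/i/ (between /j/ and /n/) fails the environment for rule 2, so it stays [i].
/n/ (between /i/ and /i/) is in the target of rule 1 but the environment (before a labial or velar stop) is not met → [n].
/i/ (between /n/ and /j/) occurs in an unstressed syllable → [ə] by rule 2.
/e/ — between /j/ and /p/, in an unstressed syllable — surfaces as [ə] (rule 2).
Rule 2 applies to /o/ (word-final: in an unstressed syllable) → [ə].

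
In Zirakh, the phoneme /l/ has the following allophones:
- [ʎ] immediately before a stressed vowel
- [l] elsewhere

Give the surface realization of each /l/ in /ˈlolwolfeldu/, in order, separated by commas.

[ʎ], [l], [l], [l]

Occurrence 1 (position 1): immediately before a stressed vowel → [ʎ].
Occurrence 2 (position 3): no conditioning environment matches → elsewhere allophone [l].
Occurrence 3 (position 6): no conditioning environment matches → elsewhere allophone [l].
Occurrence 4 (position 9): no conditioning environment matches → elsewhere allophone [l].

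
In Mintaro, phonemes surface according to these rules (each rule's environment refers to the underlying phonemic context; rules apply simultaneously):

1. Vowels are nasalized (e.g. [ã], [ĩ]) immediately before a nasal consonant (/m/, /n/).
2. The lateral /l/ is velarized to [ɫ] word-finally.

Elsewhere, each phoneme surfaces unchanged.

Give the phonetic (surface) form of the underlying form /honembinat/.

[hõnẽmbĩnat]

/h/ (word-initial) is unaffected → [h].
/o/ meets the environment for rule 1 (before a nasal consonant) → [õ].
/n/ — not in any rule's target class → [n].
/e/ (between /n/ and /m/) occurs before a nasal consonant → [ẽ] by rule 1.
/m/ (between /e/ and /b/): no rule targets it → [m].
/b/ (between /m/ and /i/): no rule targets it → [b].
Rule 1 applies to /i/ (between /b/ and /n/: before a nasal consonant) → [ĩ].
/n/ (between /i/ and /a/) is unaffected → [n].
/a/ (between /n/ and /t/) is in the target of rule 1 but the environment (before a nasal consonant) is not met → [a].
/t/ (word-final) is unaffected → [t].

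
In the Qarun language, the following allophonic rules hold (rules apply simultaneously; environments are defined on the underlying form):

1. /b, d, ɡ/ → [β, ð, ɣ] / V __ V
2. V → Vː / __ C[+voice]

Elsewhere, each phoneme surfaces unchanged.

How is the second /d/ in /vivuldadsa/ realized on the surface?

/d/ (between /a/ and /s/) is in the target of rule 1 but the environment (between two vowels) is not met → [d].

[d]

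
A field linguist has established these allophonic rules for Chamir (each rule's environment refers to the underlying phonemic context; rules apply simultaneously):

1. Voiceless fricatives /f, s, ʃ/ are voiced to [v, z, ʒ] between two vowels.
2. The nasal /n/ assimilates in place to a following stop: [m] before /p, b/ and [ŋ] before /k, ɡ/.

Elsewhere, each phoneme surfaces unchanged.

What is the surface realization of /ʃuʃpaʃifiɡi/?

/ʃ/ (word-initial): rule 1 targets it, but not between two vowels → unchanged [ʃ].
/u/ — not in any rule's target class → [u].
/ʃ/ (between /u/ and /p/) fails the environment for rule 1, so it stays [ʃ].
/p/ — not in any rule's target class → [p].
/a/ (between /p/ and /ʃ/): no rule targets it → [a].
Rule 1 applies to /ʃ/ (between /a/ and /i/: between two vowels) → [ʒ].
/i/ (between /ʃ/ and /f/) is unaffected → [i].
Rule 1 applies to /f/ (between /i/ and /i/: between two vowels) → [v].
/i/ (between /f/ and /ɡ/): no rule targets it → [i].
/ɡ/ (between /i/ and /i/) is unaffected → [ɡ].
/i/ (word-final): no rule targets it → [i].

[ʃuʃpaʒiviɡi]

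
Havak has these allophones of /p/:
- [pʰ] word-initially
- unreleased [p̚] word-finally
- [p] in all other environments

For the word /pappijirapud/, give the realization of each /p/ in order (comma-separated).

[pʰ], [p], [p], [p]

Occurrence 1 (position 1): word-initially → [pʰ].
Occurrence 2 (position 3): no conditioning environment matches → elsewhere allophone [p].
Occurrence 3 (position 4): no conditioning environment matches → elsewhere allophone [p].
Occurrence 4 (position 10): no conditioning environment matches → elsewhere allophone [p].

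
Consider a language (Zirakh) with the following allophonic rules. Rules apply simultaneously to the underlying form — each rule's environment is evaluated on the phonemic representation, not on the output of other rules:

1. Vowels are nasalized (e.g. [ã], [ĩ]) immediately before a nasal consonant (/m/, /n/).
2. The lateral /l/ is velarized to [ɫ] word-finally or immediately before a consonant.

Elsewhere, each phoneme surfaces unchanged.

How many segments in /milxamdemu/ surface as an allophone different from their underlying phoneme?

Segments that undergo a rule: /l/ → [ɫ] (rule 2); /a/ → [ã] (rule 1); /e/ → [ẽ] (rule 1).
All other segments surface unchanged.

3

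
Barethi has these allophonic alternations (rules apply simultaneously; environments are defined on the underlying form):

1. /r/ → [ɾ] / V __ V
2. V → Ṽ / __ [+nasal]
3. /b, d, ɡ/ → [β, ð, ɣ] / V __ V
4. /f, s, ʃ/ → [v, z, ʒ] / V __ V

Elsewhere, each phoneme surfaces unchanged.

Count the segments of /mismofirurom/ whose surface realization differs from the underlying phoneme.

Segments that undergo a rule: /f/ → [v] (rule 4); /r/ → [ɾ] (rule 1); /r/ → [ɾ] (rule 1); /o/ → [õ] (rule 2).
All other segments surface unchanged.

4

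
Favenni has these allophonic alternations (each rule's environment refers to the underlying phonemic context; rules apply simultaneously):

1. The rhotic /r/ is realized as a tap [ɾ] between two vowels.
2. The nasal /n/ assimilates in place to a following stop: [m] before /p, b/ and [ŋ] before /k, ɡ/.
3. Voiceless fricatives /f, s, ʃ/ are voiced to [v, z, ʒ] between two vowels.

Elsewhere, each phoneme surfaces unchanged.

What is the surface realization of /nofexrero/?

/n/ — word-initial; rule 2 does not apply here → [n].
/o/ (between /n/ and /f/): no rule targets it → [o].
Rule 3 applies to /f/ (between /o/ and /e/: between two vowels) → [v].
/e/ (between /f/ and /x/) is unaffected → [e].
/x/ — not in any rule's target class → [x].
/r/ — between /x/ and /e/; rule 1 does not apply here → [r].
/e/ (between /r/ and /r/) is unaffected → [e].
/r/ meets the environment for rule 1 (between two vowels) → [ɾ].
/o/ (word-final) is unaffected → [o].

[novexreɾo]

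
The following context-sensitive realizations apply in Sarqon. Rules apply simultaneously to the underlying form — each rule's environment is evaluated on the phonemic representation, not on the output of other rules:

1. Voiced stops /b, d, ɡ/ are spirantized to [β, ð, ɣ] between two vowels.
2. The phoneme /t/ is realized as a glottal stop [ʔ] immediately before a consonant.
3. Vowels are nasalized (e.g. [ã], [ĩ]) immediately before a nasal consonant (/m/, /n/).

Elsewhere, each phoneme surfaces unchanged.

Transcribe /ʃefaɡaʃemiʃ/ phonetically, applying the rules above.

/e/ — between /ʃ/ and /f/; rule 3 does not apply here → [e].
/a/ — between /f/ and /ɡ/; rule 3 does not apply here → [a].
/ɡ/ (between /a/ and /a/) occurs between two vowels → [ɣ] by rule 1.
/a/ (between /ɡ/ and /ʃ/) fails the environment for rule 3, so it stays [a].
Rule 3 applies to /e/ (between /ʃ/ and /m/: before a nasal consonant) → [ẽ].
/i/ (between /m/ and /ʃ/) is in the target of rule 3 but the environment (before a nasal consonant) is not met → [i].

[ʃefaɣaʃẽmiʃ]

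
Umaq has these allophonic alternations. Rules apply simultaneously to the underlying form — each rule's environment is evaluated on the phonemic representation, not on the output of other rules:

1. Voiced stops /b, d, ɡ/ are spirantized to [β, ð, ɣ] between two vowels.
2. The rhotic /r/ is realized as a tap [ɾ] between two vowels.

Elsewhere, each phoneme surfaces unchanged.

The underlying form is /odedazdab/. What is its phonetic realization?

/o/ stays [o].
Rule 1 applies to /d/ (between /o/ and /e/: between two vowels) → [ð].
/e/ (between /d/ and /d/): no rule targets it → [e].
/d/ meets the environment for rule 1 (between two vowels) → [ð].
/a/ stays [a].
/z/ stays [z].
/d/ (between /z/ and /a/): rule 1 targets it, but not between two vowels → unchanged [d].
/a/ (between /d/ and /b/) is unaffected → [a].
/b/ (word-final) is in the target of rule 1 but the environment (between two vowels) is not met → [b].

[oðeðazdab]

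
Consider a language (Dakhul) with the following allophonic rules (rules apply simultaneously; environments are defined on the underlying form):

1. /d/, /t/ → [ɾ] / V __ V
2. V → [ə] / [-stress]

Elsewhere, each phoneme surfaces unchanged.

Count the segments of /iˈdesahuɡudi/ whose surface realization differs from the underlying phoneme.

Segments that undergo a rule: /i/ → [ə] (rule 2); /d/ → [ɾ] (rule 1); /a/ → [ə] (rule 2); /u/ → [ə] (rule 2); /u/ → [ə] (rule 2); /d/ → [ɾ] (rule 1); /i/ → [ə] (rule 2).
All other segments surface unchanged.

7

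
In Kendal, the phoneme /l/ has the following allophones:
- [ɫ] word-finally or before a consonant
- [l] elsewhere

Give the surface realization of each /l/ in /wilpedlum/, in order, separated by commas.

[ɫ], [l]

Occurrence 1 (position 3): word-finally or before a consonant → [ɫ].
Occurrence 2 (position 7): no conditioning environment matches → elsewhere allophone [l].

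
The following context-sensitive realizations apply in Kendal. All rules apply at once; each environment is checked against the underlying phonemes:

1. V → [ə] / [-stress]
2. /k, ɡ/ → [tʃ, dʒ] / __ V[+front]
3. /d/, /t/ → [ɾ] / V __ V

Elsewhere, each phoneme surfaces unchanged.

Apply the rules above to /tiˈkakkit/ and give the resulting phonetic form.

[təˈkaktʃət]

/t/ (word-initial) fails the environment for rule 3, so it stays [t].
/i/ (between /t/ and /k/) occurs in an unstressed syllable → [ə] by rule 1.
/k/ (between /i/ and /a/) is in the target of rule 2 but the environment (before a front vowel) is not met → [k].
/a/ (between /k/ and /k/) is in the target of rule 1 but the environment (in an unstressed syllable) is not met → [a].
/k/ (between /a/ and /k/) fails the environment for rule 2, so it stays [k].
/k/ (between /k/ and /i/): before a front vowel, so rule 2 applies → [tʃ].
/i/ — between /k/ and /t/, in an unstressed syllable — surfaces as [ə] (rule 1).
/t/ (word-final) fails the environment for rule 3, so it stays [t].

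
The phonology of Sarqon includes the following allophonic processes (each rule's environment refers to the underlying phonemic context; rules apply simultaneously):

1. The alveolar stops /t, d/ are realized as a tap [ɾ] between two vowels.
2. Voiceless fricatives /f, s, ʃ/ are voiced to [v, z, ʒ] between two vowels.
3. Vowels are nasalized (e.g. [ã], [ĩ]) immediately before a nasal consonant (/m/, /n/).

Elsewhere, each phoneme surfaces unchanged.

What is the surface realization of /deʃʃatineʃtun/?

[deʃʃaɾĩneʃtũn]

/d/ — word-initial; rule 1 does not apply here → [d].
/e/ (between /d/ and /ʃ/): rule 3 targets it, but not before a nasal consonant → unchanged [e].
/ʃ/ — between /e/ and /ʃ/; rule 2 does not apply here → [ʃ].
/ʃ/ (between /ʃ/ and /a/): rule 2 targets it, but not between two vowels → unchanged [ʃ].
/a/ (between /ʃ/ and /t/): rule 3 targets it, but not before a nasal consonant → unchanged [a].
/t/ — between /a/ and /i/, between two vowels — surfaces as [ɾ] (rule 1).
/i/ (between /t/ and /n/): before a nasal consonant, so rule 3 applies → [ĩ].
/n/ (between /i/ and /e/) is unaffected → [n].
/e/ (between /n/ and /ʃ/) fails the environment for rule 3, so it stays [e].
/ʃ/ (between /e/ and /t/): rule 2 targets it, but not between two vowels → unchanged [ʃ].
/t/ — between /ʃ/ and /u/; rule 1 does not apply here → [t].
Rule 3 applies to /u/ (between /t/ and /n/: before a nasal consonant) → [ũ].
/n/ stays [n].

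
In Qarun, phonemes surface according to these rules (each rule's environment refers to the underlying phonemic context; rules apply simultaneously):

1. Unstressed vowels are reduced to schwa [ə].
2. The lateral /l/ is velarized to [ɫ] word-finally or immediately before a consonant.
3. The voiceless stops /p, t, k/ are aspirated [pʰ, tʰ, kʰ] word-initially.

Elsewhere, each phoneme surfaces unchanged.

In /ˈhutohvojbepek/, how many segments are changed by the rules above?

4

Segments that undergo a rule: /o/ → [ə] (rule 1); /o/ → [ə] (rule 1); /e/ → [ə] (rule 1); /e/ → [ə] (rule 1).
All other segments surface unchanged.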